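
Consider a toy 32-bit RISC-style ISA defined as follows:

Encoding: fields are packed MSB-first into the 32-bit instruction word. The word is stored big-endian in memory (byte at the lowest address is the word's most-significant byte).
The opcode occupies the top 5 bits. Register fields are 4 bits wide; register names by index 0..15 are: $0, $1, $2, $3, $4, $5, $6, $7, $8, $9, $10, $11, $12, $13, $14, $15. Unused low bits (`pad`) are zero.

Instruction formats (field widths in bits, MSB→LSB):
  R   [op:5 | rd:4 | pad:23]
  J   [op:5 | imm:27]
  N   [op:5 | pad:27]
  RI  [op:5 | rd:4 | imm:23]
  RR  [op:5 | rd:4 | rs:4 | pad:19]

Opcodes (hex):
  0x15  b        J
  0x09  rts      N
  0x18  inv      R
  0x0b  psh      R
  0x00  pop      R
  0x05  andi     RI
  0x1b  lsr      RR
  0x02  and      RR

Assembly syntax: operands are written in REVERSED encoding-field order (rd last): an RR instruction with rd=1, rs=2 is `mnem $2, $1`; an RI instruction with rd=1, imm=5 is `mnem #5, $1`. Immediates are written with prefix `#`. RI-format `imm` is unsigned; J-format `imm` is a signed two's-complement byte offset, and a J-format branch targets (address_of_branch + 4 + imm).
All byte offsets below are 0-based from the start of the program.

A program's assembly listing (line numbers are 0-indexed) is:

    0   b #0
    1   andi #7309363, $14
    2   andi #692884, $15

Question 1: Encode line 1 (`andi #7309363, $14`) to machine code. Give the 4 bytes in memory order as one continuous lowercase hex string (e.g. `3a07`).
2f6f8833

L1: andi op=0x5:5|rd=14:4|imm=7309363:23 ⇒ 0x2f6f8833 ⇒ big 2f 6f 88 33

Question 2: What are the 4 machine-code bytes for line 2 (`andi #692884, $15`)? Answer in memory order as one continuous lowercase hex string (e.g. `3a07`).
2f8a9294

2. andi fields op=0x5:5|rd=15:4|imm=692884:23 → word 2f8a9294h → 2f 8a 92 94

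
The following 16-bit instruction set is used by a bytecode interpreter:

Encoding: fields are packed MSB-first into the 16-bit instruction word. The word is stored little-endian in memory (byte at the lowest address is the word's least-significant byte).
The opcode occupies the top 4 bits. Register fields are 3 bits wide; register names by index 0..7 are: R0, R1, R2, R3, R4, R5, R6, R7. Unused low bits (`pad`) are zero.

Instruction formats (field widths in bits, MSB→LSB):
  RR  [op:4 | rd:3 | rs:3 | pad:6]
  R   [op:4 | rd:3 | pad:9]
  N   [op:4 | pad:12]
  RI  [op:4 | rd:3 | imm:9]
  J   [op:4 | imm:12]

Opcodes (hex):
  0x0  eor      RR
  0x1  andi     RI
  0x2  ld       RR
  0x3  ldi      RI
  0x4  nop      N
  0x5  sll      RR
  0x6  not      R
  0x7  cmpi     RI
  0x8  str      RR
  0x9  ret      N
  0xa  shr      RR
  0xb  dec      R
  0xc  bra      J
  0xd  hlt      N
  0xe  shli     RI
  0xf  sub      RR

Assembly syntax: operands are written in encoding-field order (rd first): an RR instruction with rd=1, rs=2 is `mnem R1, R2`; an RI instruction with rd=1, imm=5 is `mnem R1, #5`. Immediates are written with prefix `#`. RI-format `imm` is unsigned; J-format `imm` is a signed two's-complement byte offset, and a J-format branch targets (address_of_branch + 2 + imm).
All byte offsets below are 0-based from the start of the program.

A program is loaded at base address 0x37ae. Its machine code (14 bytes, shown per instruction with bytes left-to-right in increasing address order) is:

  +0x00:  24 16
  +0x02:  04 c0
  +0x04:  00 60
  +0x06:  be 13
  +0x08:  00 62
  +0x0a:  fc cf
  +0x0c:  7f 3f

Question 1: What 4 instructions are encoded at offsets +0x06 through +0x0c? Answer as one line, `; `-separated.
andi R1, #446; not R1; bra #-4; ldi R7, #383

+0x06: be 13 ⇒ word 0x13be (little)
  top 4b → 0x1 → andi [RI]
  rd@[11:9]=0x1 ⇒ R1
  imm@[8:0]=0x1be ⇒ #446
+0x08: 00 62 ⇒ word 0x6200 (little)
  top 4b → 0x6 → not [R]
  rd@[11:9]=0x1 ⇒ R1
+0x0a: fc cf ⇒ word 0xcffc (little)
  top 4b → 0xc → bra [J]
  imm@[11:0]=0xffc (s12→-4) ⇒ #-4
+0x0c: 7f 3f ⇒ word 0x3f7f (little)
  top 4b → 0x3 → ldi [RI]
  rd@[11:9]=0x7 ⇒ R7
  imm@[8:0]=0x17f ⇒ #383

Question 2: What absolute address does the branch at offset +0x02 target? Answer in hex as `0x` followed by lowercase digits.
0x37b6

off 0x02: read 04 c0 as little → 0xc004
  opcode bits[15:12]=0xc: bra/J
  imm@[11:0]=0x4 ⇒ #4
  target = base 0x37ae + off 0x02 + 2 + imm 4 = 0x37b6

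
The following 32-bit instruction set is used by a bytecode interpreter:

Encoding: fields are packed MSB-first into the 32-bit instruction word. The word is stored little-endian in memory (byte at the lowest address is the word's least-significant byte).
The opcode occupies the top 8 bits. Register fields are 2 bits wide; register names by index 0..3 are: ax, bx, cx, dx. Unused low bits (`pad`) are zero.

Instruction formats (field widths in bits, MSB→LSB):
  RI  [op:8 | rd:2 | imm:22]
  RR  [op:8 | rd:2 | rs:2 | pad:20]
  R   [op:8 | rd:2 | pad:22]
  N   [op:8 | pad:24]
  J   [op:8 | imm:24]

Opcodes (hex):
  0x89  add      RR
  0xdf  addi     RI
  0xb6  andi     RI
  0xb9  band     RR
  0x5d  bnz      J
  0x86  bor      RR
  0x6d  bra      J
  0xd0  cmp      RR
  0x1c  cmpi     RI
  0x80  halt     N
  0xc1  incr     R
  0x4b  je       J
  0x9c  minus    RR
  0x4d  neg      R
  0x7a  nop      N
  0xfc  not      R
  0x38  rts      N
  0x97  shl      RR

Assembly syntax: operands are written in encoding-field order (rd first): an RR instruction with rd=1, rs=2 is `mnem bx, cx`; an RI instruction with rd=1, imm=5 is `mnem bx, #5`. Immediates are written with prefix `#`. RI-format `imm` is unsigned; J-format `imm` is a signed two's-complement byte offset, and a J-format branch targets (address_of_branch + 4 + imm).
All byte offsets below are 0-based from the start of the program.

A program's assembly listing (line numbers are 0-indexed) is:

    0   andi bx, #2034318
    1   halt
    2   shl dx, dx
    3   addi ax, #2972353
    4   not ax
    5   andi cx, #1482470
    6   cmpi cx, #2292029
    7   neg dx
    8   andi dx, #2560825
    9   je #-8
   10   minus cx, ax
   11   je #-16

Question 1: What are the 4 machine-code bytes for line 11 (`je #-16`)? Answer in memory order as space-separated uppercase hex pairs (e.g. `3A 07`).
F0 FF FF 4B

line 11 (je): pack op=0x4b:8|imm=-16:24 = 0x4bfffff0; little→ f0 ff ff 4b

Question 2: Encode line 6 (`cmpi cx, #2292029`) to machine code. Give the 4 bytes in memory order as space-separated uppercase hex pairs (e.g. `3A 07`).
L6: cmpi op=0x1c:8|rd=2:2|imm=2292029:22 ⇒ 0x1ca2f93d ⇒ little 3d f9 a2 1c

3D F9 A2 1C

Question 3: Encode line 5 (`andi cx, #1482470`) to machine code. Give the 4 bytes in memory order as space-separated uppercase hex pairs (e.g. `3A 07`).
E6 9E 96 B6

L5: andi op=0xb6:8|rd=2:2|imm=1482470:22 ⇒ 0xb6969ee6 ⇒ little e6 9e 96 b6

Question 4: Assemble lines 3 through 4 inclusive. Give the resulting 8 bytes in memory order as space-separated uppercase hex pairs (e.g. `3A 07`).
line 3 (addi): pack op=0xdf:8|rd=0:2|imm=2972353:22 = 0xdf2d5ac1; little→ c1 5a 2d df
line 4 (not): pack op=0xfc:8|rd=0:2|pad=0:22 = 0xfc000000; little→ 00 00 00 fc

C1 5A 2D DF 00 00 00 FC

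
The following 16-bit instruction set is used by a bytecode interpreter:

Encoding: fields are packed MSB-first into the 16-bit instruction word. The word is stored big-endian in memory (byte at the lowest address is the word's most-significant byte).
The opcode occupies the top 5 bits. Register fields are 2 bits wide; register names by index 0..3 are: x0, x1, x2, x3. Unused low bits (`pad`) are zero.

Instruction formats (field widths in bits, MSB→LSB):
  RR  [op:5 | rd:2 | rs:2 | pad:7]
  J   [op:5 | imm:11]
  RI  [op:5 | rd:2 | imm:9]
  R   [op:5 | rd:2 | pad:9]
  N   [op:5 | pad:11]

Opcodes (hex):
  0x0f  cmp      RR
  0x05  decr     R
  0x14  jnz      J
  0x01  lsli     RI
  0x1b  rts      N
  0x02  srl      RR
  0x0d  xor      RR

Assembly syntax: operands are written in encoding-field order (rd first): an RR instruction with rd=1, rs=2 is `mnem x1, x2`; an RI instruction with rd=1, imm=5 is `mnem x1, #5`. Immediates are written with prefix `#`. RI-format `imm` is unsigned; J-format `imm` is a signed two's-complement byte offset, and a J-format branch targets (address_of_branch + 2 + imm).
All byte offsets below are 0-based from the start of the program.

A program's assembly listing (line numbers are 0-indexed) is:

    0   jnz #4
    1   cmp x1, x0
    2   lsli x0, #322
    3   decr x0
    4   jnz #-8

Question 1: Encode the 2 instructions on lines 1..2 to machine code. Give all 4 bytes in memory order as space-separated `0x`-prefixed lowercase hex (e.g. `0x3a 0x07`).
line 1 (cmp): pack op=0xf:5|rd=1:2|rs=0:2|pad=0:7 = 0x7a00; big→ 7a 00
line 2 (lsli): pack op=0x1:5|rd=0:2|imm=322:9 = 0x0942; big→ 09 42

0x7a 0x00 0x09 0x42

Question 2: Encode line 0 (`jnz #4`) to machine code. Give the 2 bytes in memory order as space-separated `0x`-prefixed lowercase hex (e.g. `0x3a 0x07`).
0. jnz fields op=0x14:5|imm=4:11 → word a004h → a0 04

0xa0 0x04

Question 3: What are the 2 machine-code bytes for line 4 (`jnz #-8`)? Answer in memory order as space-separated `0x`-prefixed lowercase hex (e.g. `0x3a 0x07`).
4. jnz fields op=0x14:5|imm=-8:11 → word a7f8h → a7 f8

0xa7 0xf8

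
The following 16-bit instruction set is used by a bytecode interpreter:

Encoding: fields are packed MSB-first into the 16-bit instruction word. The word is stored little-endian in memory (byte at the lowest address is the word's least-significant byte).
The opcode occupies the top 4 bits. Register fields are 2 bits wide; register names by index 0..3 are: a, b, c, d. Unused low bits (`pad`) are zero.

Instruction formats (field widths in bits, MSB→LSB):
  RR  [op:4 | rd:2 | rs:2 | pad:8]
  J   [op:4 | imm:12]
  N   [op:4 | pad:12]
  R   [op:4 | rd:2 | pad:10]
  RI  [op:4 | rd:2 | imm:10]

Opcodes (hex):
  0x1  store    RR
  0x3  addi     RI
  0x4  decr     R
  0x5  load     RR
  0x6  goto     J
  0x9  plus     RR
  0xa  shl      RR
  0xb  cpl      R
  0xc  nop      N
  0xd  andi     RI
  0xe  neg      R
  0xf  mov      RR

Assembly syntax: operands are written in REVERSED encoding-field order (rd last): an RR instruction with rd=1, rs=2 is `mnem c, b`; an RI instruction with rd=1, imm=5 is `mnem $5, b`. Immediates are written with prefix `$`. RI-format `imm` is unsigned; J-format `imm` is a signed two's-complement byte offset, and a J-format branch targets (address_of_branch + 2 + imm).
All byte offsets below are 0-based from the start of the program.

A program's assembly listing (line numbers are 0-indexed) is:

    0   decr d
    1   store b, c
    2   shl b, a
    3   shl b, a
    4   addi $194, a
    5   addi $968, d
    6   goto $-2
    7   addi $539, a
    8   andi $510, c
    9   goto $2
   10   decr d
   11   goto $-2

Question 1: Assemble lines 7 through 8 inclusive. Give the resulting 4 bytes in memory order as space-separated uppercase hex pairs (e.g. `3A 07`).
7. addi fields op=0x3:4|rd=0:2|imm=539:10 → word 321bh → 1b 32
8. andi fields op=0xd:4|rd=2:2|imm=510:10 → word d9feh → fe d9

1B 32 FE D9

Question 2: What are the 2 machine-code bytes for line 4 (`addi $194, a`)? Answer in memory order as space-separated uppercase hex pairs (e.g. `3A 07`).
C2 30

line 4 (addi): pack op=0x3:4|rd=0:2|imm=194:10 = 0x30c2; little→ c2 30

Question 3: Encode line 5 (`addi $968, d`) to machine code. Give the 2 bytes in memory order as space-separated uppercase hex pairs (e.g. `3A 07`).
L5: addi op=0x3:4|rd=3:2|imm=968:10 ⇒ 0x3fc8 ⇒ little c8 3f

C8 3F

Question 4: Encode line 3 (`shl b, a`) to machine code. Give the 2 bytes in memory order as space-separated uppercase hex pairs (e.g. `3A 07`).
00 A1

3. shl fields op=0xa:4|rd=0:2|rs=1:2|pad=0:8 → word a100h → 00 a1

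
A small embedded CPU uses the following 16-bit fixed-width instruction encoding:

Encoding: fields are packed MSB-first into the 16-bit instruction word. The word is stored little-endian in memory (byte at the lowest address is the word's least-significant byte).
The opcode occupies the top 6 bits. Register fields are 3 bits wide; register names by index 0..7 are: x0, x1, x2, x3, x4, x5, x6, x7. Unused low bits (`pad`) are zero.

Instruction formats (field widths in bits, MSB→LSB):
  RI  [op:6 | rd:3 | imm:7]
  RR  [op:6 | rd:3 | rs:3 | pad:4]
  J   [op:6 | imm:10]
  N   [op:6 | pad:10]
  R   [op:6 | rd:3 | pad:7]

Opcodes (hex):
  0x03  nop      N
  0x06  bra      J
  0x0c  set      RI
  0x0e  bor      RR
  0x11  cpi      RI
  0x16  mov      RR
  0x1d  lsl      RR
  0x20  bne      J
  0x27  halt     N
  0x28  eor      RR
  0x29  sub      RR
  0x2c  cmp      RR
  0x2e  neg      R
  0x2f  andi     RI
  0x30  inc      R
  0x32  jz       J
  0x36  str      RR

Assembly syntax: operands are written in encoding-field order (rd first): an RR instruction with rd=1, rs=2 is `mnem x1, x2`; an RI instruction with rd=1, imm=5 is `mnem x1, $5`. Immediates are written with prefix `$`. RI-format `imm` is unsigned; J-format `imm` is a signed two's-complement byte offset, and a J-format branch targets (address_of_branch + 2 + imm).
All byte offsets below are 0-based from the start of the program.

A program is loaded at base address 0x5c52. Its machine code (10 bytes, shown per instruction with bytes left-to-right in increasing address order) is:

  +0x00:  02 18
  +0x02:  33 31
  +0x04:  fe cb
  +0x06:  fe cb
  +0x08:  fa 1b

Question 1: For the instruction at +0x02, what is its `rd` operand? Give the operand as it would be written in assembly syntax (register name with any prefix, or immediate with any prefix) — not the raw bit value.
x2

+0x02: 33 31 ⇒ word 0x3133 (little)
  op=0x3133>>10=0xc ⇒ set (RI)
  [9:7] rd=2 = x2
  [6:0] imm=51 = $51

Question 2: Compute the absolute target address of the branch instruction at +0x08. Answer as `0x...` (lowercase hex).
0x5c56

+0x08: fa 1b ⇒ word 0x1bfa (little)
  opcode bits[15:10]=0x6: bra/J
  imm: (w>>0)&0x3ff=0x3fa (s10→-6) → $-6
  target = base 0x5c52 + off 0x08 + 2 + imm -6 = 0x5c56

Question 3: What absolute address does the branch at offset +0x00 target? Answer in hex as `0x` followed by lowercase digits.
@+00  little-endian(02 18) = 0x1802
  opcode bits[15:10]=0x6: bra/J
  imm@[9:0]=0x2 ⇒ $2
  target = base 0x5c52 + off 0x00 + 2 + imm 2 = 0x5c56

0x5c56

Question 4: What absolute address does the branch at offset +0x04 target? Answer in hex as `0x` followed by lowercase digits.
0x5c56

+0x04: fe cb ⇒ word 0xcbfe (little)
  top 6b → 0x32 → jz [J]
  imm: (w>>0)&0x3ff=0x3fe (s10→-2) → $-2
  target = base 0x5c52 + off 0x04 + 2 + imm -2 = 0x5c56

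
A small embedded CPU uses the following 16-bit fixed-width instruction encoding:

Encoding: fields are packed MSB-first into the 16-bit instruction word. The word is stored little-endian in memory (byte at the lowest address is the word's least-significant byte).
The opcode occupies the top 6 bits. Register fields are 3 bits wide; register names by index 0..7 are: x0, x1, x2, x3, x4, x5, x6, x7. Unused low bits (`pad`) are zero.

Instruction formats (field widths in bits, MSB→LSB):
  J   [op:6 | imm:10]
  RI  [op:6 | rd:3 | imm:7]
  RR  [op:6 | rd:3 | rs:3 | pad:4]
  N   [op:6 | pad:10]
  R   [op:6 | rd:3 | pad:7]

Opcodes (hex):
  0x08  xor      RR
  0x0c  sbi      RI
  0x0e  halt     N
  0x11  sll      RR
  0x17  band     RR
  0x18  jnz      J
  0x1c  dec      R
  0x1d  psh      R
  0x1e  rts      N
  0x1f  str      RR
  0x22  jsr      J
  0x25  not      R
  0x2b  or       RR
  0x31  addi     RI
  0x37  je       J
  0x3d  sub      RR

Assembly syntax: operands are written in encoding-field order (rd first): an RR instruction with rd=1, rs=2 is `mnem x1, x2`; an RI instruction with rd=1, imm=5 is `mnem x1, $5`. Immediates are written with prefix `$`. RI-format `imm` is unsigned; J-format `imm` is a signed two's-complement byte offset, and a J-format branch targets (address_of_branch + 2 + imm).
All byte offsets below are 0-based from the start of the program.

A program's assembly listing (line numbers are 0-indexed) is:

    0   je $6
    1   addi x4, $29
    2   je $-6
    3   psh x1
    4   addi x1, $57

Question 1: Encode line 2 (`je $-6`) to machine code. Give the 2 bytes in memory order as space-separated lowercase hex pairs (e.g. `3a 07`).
fa df

L2: je op=0x37:6|imm=-6:10 ⇒ 0xdffa ⇒ little fa df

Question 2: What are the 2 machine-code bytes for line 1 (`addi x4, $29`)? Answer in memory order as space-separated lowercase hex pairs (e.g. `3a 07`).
L1: addi op=0x31:6|rd=4:3|imm=29:7 ⇒ 0xc61d ⇒ little 1d c6

1d c6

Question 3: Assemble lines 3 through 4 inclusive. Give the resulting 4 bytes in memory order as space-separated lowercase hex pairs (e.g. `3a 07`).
L3: psh op=0x1d:6|rd=1:3|pad=0:7 ⇒ 0x7480 ⇒ little 80 74
L4: addi op=0x31:6|rd=1:3|imm=57:7 ⇒ 0xc4b9 ⇒ little b9 c4

80 74 b9 c4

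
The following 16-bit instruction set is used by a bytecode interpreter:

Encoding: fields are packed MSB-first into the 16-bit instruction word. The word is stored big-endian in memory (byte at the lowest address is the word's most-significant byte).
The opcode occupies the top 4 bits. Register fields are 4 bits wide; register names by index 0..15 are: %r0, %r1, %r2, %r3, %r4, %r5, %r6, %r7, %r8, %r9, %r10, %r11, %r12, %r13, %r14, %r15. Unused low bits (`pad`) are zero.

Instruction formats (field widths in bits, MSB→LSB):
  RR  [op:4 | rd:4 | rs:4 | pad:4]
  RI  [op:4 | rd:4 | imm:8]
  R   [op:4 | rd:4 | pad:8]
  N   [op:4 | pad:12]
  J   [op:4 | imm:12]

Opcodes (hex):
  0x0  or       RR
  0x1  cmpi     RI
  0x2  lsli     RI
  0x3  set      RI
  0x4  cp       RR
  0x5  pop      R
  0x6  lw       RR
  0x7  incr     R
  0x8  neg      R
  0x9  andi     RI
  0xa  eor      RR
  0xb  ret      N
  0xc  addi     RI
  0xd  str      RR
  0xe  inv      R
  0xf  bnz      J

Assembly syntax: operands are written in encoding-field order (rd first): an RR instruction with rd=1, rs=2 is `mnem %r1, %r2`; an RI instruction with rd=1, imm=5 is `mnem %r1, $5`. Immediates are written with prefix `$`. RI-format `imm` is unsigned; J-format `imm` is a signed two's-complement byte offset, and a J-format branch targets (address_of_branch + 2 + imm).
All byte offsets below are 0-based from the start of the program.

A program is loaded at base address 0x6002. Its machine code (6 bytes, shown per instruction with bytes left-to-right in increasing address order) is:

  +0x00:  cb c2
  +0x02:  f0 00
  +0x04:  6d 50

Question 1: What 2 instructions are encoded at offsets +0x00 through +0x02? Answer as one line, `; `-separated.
addi %r11, $194; bnz $0

+0x00: cb c2 ⇒ word 0xcbc2 (big)
  op=0xcbc2>>12=0xc ⇒ addi (RI)
  rd: (w>>8)&0xf=0xb → %r11
  imm: (w>>0)&0xff=0xc2 → $194
+0x02: f0 00 ⇒ word 0xf000 (big)
  op=0xf000>>12=0xf ⇒ bnz (J)
  imm: (w>>0)&0xfff=0x0 → $0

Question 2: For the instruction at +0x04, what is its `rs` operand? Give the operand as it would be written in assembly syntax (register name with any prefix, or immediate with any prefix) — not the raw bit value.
%r5

off 0x04: read 6d 50 as big → 0x6d50
  opcode bits[15:12]=0x6: lw/RR
  rd: (w>>8)&0xf=0xd → %r13
  rs: (w>>4)&0xf=0x5 → %r5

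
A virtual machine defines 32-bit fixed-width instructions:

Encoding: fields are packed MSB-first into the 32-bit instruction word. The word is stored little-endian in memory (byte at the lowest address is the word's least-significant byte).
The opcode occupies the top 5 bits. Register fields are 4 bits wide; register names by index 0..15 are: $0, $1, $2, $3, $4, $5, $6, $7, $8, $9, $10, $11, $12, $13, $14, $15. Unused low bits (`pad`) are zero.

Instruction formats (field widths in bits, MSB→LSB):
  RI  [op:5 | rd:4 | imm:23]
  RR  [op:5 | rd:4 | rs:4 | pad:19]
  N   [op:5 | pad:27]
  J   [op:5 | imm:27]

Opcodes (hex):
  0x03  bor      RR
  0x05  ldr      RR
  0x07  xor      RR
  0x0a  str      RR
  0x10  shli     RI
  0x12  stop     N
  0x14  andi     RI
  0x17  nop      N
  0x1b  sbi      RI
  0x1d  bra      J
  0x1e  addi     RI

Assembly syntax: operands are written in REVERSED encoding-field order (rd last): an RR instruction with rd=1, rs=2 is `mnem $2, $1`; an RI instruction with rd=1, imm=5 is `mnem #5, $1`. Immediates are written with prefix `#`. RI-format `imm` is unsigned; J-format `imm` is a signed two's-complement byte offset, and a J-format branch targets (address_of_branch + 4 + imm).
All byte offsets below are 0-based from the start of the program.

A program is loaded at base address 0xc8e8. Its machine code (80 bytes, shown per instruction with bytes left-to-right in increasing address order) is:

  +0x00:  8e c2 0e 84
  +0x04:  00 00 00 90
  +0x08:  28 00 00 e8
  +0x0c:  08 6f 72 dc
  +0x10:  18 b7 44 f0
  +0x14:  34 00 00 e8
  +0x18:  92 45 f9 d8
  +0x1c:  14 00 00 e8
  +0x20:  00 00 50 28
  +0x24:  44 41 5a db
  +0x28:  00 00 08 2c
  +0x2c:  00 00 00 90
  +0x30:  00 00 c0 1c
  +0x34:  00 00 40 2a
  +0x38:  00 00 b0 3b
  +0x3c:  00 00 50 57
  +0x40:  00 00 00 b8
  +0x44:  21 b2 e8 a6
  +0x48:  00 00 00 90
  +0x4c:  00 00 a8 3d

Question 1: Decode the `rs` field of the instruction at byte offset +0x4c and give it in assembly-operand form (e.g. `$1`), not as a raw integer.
off 0x4c: read 00 00 a8 3d as little → 0x3da80000
  top 5b → 0x7 → xor [RR]
  rd: (w>>23)&0xf=0xb → $11
  rs: (w>>19)&0xf=0x5 → $5

$5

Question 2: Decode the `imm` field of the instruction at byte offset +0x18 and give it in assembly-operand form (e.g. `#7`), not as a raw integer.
#7947666

off 0x18: read 92 45 f9 d8 as little → 0xd8f94592
  top 5b → 0x1b → sbi [RI]
  rd@[26:23]=0x1 ⇒ $1
  imm@[22:0]=0x794592 ⇒ #7947666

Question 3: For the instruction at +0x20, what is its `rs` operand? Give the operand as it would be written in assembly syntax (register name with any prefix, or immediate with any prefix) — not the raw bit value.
$10

@+20  little-endian(00 00 50 28) = 0x28500000
  top 5b → 0x5 → ldr [RR]
  rd@[26:23]=0x0 ⇒ $0
  rs@[22:19]=0xa ⇒ $10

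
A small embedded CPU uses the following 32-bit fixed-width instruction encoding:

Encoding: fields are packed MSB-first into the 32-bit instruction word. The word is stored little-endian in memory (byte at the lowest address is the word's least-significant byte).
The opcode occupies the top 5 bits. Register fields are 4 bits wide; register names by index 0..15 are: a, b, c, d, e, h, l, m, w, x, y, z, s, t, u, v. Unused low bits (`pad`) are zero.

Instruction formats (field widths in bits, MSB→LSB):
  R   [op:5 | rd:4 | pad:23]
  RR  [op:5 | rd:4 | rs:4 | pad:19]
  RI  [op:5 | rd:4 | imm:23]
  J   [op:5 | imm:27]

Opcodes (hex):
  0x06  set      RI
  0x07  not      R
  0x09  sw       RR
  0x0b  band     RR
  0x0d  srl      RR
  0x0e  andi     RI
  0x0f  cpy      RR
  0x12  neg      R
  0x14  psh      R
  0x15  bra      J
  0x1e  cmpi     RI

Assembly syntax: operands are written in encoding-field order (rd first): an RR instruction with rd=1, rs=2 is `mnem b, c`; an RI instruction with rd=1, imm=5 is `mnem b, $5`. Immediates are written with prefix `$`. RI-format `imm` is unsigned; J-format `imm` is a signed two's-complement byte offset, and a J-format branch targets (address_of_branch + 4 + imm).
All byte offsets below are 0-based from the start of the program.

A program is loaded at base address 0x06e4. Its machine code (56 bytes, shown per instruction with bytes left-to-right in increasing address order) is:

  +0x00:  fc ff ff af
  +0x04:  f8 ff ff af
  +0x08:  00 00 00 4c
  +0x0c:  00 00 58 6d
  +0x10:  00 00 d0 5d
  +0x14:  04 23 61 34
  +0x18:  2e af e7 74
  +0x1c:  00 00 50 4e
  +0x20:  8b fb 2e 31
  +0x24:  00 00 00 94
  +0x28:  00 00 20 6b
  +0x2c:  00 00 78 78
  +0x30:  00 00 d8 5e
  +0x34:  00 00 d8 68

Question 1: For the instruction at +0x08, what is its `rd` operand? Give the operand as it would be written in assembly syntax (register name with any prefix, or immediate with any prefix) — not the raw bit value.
off 0x08: read 00 00 00 4c as little → 0x4c000000
  op=0x4c000000>>27=0x9 ⇒ sw (RR)
  rd@[26:23]=0x8 ⇒ w
  rs@[22:19]=0x0 ⇒ a

w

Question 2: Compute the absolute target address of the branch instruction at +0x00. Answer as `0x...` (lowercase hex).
0x06e4

[00] fc ff ff af → 0xaffffffc
  top 5b → 0x15 → bra [J]
  imm: (w>>0)&0x7ffffff=0x7fffffc (s27→-4) → $-4
  target = base 0x06e4 + off 0x00 + 4 + imm -4 = 0x06e4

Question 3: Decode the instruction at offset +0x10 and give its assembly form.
band z, y

@+10  little-endian(00 00 d0 5d) = 0x5dd00000
  top 5b → 0xb → band [RR]
  rd: (w>>23)&0xf=0xb → z
  rs: (w>>19)&0xf=0xa → y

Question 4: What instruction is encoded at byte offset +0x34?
srl b, z

+0x34: 00 00 d8 68 ⇒ word 0x68d80000 (little)
  top 5b → 0xd → srl [RR]
  [26:23] rd=1 = b
  [22:19] rs=11 = z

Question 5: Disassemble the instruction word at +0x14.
set w, $6365956

off 0x14: read 04 23 61 34 as little → 0x34612304
  op=0x34612304>>27=0x6 ⇒ set (RI)
  [26:23] rd=8 = w
  [22:0] imm=6365956 = $6365956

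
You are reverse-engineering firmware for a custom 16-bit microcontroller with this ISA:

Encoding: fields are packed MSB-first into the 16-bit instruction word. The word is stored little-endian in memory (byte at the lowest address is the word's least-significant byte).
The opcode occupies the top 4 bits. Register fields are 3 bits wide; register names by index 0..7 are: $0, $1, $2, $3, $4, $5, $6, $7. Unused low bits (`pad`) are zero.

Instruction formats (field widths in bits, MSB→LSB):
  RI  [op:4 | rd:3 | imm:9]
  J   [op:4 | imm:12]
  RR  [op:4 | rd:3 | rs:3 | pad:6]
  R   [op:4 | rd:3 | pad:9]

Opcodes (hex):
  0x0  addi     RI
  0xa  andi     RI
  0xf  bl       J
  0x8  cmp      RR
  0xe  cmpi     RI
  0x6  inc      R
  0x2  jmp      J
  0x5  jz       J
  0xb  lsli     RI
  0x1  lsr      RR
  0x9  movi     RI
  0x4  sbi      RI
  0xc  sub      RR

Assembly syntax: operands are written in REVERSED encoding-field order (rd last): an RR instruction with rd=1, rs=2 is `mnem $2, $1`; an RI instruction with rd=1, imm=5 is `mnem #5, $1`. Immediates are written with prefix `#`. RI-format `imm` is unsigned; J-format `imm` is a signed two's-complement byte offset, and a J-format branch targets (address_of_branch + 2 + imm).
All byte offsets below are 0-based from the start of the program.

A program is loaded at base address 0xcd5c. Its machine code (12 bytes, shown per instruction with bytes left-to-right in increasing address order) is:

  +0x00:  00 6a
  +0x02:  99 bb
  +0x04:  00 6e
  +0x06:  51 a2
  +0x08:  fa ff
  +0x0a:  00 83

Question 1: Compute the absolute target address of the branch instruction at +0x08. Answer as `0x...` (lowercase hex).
0xcd60

[08] fa ff → 0xfffa
  top 4b → 0xf → bl [J]
  imm: (w>>0)&0xfff=0xffa (s12→-6) → #-6
  target = base 0xcd5c + off 0x08 + 2 + imm -6 = 0xcd60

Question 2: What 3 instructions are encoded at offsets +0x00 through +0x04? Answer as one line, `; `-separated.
inc $5; lsli #409, $5; inc $7

[00] 00 6a → 0x6a00
  op=0x6a00>>12=0x6 ⇒ inc (R)
  rd: (w>>9)&0x7=0x5 → $5
[02] 99 bb → 0xbb99
  op=0xbb99>>12=0xb ⇒ lsli (RI)
  rd: (w>>9)&0x7=0x5 → $5
  imm: (w>>0)&0x1ff=0x199 → #409
[04] 00 6e → 0x6e00
  op=0x6e00>>12=0x6 ⇒ inc (R)
  rd: (w>>9)&0x7=0x7 → $7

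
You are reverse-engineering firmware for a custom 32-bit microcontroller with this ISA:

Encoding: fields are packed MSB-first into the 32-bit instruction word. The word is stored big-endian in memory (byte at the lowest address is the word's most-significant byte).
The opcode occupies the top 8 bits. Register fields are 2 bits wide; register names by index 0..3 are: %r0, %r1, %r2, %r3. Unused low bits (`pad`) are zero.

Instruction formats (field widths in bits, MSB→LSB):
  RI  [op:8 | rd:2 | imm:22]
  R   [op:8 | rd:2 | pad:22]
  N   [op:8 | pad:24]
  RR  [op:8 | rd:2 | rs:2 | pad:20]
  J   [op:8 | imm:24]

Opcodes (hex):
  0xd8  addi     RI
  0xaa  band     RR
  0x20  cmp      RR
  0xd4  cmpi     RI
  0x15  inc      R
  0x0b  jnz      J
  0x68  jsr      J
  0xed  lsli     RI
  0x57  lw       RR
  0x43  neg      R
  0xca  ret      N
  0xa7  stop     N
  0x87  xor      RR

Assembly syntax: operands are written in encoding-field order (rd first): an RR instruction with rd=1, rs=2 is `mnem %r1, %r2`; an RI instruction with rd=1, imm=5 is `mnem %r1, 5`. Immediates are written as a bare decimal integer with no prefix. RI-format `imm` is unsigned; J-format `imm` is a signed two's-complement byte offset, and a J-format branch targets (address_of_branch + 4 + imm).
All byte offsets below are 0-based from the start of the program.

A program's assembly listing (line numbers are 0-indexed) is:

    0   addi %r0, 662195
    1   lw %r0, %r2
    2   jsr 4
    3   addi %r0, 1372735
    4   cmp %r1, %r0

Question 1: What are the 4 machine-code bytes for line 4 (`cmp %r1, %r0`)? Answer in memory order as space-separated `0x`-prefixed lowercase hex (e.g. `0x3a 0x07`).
4. cmp fields op=0x20:8|rd=1:2|rs=0:2|pad=0:20 → word 20400000h → 20 40 00 00

0x20 0x40 0x00 0x00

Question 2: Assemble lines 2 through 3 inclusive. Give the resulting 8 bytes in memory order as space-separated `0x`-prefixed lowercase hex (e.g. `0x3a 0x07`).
0x68 0x00 0x00 0x04 0xd8 0x14 0xf2 0x3f

2. jsr fields op=0x68:8|imm=4:24 → word 68000004h → 68 00 00 04
3. addi fields op=0xd8:8|rd=0:2|imm=1372735:22 → word d814f23fh → d8 14 f2 3f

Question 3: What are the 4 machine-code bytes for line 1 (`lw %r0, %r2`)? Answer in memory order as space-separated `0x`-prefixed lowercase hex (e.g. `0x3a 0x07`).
1. lw fields op=0x57:8|rd=0:2|rs=2:2|pad=0:20 → word 57200000h → 57 20 00 00

0x57 0x20 0x00 0x00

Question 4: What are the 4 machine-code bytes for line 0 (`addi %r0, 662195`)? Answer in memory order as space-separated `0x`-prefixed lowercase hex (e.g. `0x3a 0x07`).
0xd8 0x0a 0x1a 0xb3

L0: addi op=0xd8:8|rd=0:2|imm=662195:22 ⇒ 0xd80a1ab3 ⇒ big d8 0a 1a b3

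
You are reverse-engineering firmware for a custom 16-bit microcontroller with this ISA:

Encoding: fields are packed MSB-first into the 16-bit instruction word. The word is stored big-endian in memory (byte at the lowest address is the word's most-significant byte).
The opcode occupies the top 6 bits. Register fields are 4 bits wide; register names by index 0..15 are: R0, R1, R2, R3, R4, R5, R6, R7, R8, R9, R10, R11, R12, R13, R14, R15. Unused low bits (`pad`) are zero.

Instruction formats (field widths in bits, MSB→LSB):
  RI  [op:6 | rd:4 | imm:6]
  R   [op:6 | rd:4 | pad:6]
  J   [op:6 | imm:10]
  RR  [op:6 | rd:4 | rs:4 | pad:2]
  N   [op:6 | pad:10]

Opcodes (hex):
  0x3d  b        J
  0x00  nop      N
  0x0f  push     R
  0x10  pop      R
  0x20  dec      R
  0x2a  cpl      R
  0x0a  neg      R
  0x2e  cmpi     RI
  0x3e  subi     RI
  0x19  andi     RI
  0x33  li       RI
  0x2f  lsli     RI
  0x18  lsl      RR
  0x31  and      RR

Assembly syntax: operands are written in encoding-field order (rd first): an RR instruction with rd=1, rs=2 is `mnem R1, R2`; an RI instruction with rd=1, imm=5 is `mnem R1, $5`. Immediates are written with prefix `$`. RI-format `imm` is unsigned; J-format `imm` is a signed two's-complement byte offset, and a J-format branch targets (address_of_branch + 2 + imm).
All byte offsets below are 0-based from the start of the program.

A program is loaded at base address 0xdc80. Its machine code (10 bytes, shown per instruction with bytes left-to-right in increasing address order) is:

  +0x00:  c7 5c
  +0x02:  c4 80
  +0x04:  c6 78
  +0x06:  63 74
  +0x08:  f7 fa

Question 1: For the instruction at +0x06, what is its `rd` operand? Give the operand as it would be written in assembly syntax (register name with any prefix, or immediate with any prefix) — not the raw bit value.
R13

[06] 63 74 → 0x6374
  op=0x6374>>10=0x18 ⇒ lsl (RR)
  [9:6] rd=13 = R13
  [5:2] rs=13 = R13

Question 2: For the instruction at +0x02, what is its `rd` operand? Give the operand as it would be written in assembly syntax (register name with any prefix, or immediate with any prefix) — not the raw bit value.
off 0x02: read c4 80 as big → 0xc480
  opcode bits[15:10]=0x31: and/RR
  rd: (w>>6)&0xf=0x2 → R2
  rs: (w>>2)&0xf=0x0 → R0

R2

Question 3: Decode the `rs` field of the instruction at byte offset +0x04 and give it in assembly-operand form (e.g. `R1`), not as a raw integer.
@+04  big-endian(c6 78) = 0xc678
  top 6b → 0x31 → and [RR]
  rd: (w>>6)&0xf=0x9 → R9
  rs: (w>>2)&0xf=0xe → R14

R14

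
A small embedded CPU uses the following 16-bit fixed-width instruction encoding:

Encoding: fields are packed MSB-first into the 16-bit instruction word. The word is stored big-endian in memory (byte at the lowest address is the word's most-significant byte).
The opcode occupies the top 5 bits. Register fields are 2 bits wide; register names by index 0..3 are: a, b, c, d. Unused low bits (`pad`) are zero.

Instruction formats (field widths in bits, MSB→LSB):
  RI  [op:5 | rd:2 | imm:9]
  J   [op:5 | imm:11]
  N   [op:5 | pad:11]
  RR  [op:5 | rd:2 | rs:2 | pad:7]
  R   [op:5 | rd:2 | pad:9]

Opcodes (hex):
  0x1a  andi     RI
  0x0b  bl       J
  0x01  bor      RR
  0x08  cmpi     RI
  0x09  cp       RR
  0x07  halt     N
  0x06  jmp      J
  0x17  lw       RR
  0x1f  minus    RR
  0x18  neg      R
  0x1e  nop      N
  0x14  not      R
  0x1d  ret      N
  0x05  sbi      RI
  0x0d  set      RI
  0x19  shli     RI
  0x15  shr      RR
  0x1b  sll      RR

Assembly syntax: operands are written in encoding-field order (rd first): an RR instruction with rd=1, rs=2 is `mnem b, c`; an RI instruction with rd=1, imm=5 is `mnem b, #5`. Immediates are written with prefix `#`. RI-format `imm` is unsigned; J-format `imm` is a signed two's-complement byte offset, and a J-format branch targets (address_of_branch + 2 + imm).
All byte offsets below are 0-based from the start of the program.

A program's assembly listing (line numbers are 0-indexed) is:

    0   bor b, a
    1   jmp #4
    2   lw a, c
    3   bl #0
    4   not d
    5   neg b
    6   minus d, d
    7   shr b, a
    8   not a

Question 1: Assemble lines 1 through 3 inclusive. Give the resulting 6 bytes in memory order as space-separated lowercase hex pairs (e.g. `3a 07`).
1. jmp fields op=0x6:5|imm=4:11 → word 3004h → 30 04
2. lw fields op=0x17:5|rd=0:2|rs=2:2|pad=0:7 → word b900h → b9 00
3. bl fields op=0xb:5|imm=0:11 → word 5800h → 58 00

30 04 b9 00 58 00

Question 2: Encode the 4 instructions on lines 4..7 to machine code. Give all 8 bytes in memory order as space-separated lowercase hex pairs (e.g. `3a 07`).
L4: not op=0x14:5|rd=3:2|pad=0:9 ⇒ 0xa600 ⇒ big a6 00
L5: neg op=0x18:5|rd=1:2|pad=0:9 ⇒ 0xc200 ⇒ big c2 00
L6: minus op=0x1f:5|rd=3:2|rs=3:2|pad=0:7 ⇒ 0xff80 ⇒ big ff 80
L7: shr op=0x15:5|rd=1:2|rs=0:2|pad=0:7 ⇒ 0xaa00 ⇒ big aa 00

a6 00 c2 00 ff 80 aa 00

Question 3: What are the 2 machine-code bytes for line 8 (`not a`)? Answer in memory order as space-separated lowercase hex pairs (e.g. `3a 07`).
a0 00

8. not fields op=0x14:5|rd=0:2|pad=0:9 → word a000h → a0 00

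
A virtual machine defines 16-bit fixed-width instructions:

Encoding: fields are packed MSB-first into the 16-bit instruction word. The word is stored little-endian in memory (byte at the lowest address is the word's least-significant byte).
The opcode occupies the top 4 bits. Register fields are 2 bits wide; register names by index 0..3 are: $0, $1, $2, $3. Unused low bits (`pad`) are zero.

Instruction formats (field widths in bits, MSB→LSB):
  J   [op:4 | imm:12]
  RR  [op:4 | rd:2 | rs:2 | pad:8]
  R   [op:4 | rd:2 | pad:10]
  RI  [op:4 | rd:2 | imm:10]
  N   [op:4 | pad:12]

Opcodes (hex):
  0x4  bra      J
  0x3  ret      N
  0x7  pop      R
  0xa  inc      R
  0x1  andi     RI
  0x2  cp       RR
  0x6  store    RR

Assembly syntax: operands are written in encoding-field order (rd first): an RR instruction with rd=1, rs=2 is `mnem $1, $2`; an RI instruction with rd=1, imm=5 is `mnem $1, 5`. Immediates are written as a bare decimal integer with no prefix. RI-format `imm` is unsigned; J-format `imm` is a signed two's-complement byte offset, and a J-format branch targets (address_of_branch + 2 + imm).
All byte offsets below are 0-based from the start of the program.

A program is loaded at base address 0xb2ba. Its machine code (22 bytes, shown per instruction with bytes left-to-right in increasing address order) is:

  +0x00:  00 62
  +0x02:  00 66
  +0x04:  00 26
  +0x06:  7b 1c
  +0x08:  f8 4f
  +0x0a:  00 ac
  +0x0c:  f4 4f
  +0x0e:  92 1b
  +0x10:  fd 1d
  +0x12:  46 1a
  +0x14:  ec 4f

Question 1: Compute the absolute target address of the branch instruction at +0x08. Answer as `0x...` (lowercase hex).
0xb2bc

off 0x08: read f8 4f as little → 0x4ff8
  opcode bits[15:12]=0x4: bra/J
  [11:0] imm=4088 (s12→-8) = -8
  target = base 0xb2ba + off 0x08 + 2 + imm -8 = 0xb2bc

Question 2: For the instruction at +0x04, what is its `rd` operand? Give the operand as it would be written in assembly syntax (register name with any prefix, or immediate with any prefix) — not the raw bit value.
$1

+0x04: 00 26 ⇒ word 0x2600 (little)
  opcode bits[15:12]=0x2: cp/RR
  [11:10] rd=1 = $1
  [9:8] rs=2 = $2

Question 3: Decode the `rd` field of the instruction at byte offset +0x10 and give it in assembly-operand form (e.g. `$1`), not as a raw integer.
+0x10: fd 1d ⇒ word 0x1dfd (little)
  top 4b → 0x1 → andi [RI]
  [11:10] rd=3 = $3
  [9:0] imm=509 = 509

$3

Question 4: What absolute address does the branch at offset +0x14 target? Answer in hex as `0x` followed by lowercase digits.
+0x14: ec 4f ⇒ word 0x4fec (little)
  top 4b → 0x4 → bra [J]
  [11:0] imm=4076 (s12→-20) = -20
  target = base 0xb2ba + off 0x14 + 2 + imm -20 = 0xb2bc

0xb2bc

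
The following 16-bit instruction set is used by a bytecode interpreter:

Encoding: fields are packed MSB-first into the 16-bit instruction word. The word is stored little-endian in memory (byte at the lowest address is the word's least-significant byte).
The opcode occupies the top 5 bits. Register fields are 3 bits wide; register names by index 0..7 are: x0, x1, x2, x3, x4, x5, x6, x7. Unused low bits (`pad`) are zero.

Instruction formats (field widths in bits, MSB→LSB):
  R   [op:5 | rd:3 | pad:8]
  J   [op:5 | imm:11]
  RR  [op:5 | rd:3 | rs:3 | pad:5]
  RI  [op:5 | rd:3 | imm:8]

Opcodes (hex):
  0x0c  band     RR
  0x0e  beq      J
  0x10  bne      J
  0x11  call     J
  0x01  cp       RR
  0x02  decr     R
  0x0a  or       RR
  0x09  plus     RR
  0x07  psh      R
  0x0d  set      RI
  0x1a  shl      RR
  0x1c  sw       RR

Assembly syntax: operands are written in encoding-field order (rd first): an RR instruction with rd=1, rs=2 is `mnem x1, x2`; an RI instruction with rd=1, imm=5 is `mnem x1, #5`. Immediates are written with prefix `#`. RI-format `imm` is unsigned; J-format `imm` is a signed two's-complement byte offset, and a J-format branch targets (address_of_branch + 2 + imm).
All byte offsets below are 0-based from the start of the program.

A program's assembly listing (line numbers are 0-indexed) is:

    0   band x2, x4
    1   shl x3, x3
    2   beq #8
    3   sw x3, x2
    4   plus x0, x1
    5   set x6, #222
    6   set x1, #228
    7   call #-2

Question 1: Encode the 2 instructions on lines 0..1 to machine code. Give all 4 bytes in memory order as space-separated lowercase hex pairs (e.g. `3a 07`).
80 62 60 d3

line 0 (band): pack op=0xc:5|rd=2:3|rs=4:3|pad=0:5 = 0x6280; little→ 80 62
line 1 (shl): pack op=0x1a:5|rd=3:3|rs=3:3|pad=0:5 = 0xd360; little→ 60 d3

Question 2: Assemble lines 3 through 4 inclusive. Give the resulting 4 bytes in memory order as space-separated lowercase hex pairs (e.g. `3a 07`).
40 e3 20 48

L3: sw op=0x1c:5|rd=3:3|rs=2:3|pad=0:5 ⇒ 0xe340 ⇒ little 40 e3
L4: plus op=0x9:5|rd=0:3|rs=1:3|pad=0:5 ⇒ 0x4820 ⇒ little 20 48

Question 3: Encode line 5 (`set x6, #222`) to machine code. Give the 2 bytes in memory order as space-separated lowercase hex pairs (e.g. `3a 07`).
5. set fields op=0xd:5|rd=6:3|imm=222:8 → word 6edeh → de 6e

de 6e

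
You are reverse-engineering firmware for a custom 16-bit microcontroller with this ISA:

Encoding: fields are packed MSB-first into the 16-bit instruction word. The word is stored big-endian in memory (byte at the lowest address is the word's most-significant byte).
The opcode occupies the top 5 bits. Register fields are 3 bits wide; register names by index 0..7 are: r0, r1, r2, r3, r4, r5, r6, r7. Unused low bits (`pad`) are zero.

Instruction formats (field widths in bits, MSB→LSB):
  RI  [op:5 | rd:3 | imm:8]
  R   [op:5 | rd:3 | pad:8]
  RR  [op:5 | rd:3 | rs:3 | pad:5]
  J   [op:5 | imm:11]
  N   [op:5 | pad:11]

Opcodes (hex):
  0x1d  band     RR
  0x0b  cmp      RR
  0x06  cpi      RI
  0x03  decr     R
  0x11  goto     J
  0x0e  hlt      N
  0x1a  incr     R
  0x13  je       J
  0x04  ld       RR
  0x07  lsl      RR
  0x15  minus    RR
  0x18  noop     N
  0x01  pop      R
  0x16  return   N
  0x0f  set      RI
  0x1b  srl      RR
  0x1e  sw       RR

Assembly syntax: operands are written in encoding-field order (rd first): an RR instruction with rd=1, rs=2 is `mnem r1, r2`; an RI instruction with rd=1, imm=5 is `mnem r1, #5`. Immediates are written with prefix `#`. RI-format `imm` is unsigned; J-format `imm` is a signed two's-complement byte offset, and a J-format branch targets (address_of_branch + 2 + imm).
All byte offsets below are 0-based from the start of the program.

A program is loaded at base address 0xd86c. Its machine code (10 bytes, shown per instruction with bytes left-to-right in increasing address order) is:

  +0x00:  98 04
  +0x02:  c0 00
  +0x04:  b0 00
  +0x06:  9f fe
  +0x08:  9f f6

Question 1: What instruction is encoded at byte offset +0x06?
+0x06: 9f fe ⇒ word 0x9ffe (big)
  opcode bits[15:11]=0x13: je/J
  imm@[10:0]=0x7fe (s11→-2) ⇒ #-2

je #-2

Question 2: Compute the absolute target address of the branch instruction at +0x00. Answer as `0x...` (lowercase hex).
+0x00: 98 04 ⇒ word 0x9804 (big)
  op=0x9804>>11=0x13 ⇒ je (J)
  [10:0] imm=4 = #4
  target = base 0xd86c + off 0x00 + 2 + imm 4 = 0xd872

0xd872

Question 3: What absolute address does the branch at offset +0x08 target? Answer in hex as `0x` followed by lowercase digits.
0xd86c

+0x08: 9f f6 ⇒ word 0x9ff6 (big)
  op=0x9ff6>>11=0x13 ⇒ je (J)
  imm@[10:0]=0x7f6 (s11→-10) ⇒ #-10
  target = base 0xd86c + off 0x08 + 2 + imm -10 = 0xd86c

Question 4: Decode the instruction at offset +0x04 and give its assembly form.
@+04  big-endian(b0 00) = 0xb000
  opcode bits[15:11]=0x16: return/N

return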